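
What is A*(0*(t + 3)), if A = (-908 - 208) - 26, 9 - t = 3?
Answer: 0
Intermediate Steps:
t = 6 (t = 9 - 1*3 = 9 - 3 = 6)
A = -1142 (A = -1116 - 26 = -1142)
A*(0*(t + 3)) = -0*(6 + 3) = -0*9 = -1142*0 = 0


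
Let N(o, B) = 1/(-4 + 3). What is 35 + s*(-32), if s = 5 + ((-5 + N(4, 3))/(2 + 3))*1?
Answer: -433/5 ≈ -86.600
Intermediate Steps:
N(o, B) = -1 (N(o, B) = 1/(-1) = -1)
s = 19/5 (s = 5 + ((-5 - 1)/(2 + 3))*1 = 5 - 6/5*1 = 5 - 6/5 = 19/5 ≈ 3.8000)
35 + s*(-32) = 35 + (19/5)*(-32) = 35 - 608/5 = -433/5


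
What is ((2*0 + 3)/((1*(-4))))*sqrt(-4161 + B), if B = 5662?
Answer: -3*sqrt(1501)/4 ≈ -29.057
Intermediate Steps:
((2*0 + 3)/((1*(-4))))*sqrt(-4161 + B) = ((2*0 + 3)/((1*(-4))))*sqrt(-4161 + 5662) = ((0 + 3)/(-4))*sqrt(1501) = (3*(-1/4))*sqrt(1501) = -3*sqrt(1501)/4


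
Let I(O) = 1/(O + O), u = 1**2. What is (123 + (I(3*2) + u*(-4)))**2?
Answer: 2042041/144 ≈ 14181.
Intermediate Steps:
u = 1
I(O) = 1/(2*O)
(123 + (I(3*2) + u*(-4)))**2 = (123 + (1/(2*((3*2))) + 1*(-4)))**2 = (123 + ((1/2)/6 - 4))**2 = (123 + ((1/2)*(1/6) - 4))**2 = (123 + (1/12 - 4))**2 = (123 - 47/12)**2 = (1429/12)**2 = 2042041/144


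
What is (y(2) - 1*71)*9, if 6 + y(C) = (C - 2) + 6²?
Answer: -369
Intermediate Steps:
y(C) = 28 + C (y(C) = -6 + ((C - 2) + 6²) = -6 + ((-2 + C) + 36) = -6 + (34 + C) = 28 + C)
(y(2) - 1*71)*9 = ((28 + 2) - 1*71)*9 = (30 - 71)*9 = -41*9 = -369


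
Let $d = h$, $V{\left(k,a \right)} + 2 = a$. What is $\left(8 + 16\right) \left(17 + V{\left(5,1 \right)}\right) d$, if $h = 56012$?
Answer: $21508608$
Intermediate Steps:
$V{\left(k,a \right)} = -2 + a$
$d = 56012$
$\left(8 + 16\right) \left(17 + V{\left(5,1 \right)}\right) d = \left(8 + 16\right) \left(17 + \left(-2 + 1\right)\right) 56012 = 24 \left(17 - 1\right) 56012 = 24 \cdot 16 \cdot 56012 = 384 \cdot 56012 = 21508608$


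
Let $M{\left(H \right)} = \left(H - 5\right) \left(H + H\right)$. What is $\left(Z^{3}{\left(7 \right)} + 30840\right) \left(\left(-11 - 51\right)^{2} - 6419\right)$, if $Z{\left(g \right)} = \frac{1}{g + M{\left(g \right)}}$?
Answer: $- \frac{136193295103}{1715} \approx -7.9413 \cdot 10^{7}$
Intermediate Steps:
$M{\left(H \right)} = 2 H \left(-5 + H\right)$ ($M{\left(H \right)} = \left(-5 + H\right) 2 H = 2 H \left(-5 + H\right)$)
$Z{\left(g \right)} = \frac{1}{g + 2 g \left(-5 + g\right)}$
$\left(Z^{3}{\left(7 \right)} + 30840\right) \left(\left(-11 - 51\right)^{2} - 6419\right) = \left(\left(\frac{1}{7 \left(-9 + 2 \cdot 7\right)}\right)^{3} + 30840\right) \left(\left(-11 - 51\right)^{2} - 6419\right) = \left(\left(\frac{1}{7 \left(-9 + 14\right)}\right)^{3} + 30840\right) \left(\left(-62\right)^{2} - 6419\right) = \left(\left(\frac{1}{7 \cdot 5}\right)^{3} + 30840\right) \left(3844 - 6419\right) = \left(\left(\frac{1}{7} \cdot \frac{1}{5}\right)^{3} + 30840\right) \left(-2575\right) = \left(\left(\frac{1}{35}\right)^{3} + 30840\right) \left(-2575\right) = \left(\frac{1}{42875} + 30840\right) \left(-2575\right) = \frac{1322265001}{42875} \left(-2575\right) = - \frac{136193295103}{1715}$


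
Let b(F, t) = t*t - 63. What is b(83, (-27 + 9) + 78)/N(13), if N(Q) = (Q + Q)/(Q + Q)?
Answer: 3537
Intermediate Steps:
b(F, t) = -63 + t² (b(F, t) = t² - 63 = -63 + t²)
N(Q) = 1 (N(Q) = (2*Q)/((2*Q)) = (2*Q)*(1/(2*Q)) = 1)
b(83, (-27 + 9) + 78)/N(13) = (-63 + ((-27 + 9) + 78)²)/1 = (-63 + (-18 + 78)²)*1 = (-63 + 60²)*1 = (-63 + 3600)*1 = 3537*1 = 3537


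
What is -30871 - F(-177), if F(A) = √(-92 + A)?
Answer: -30871 - I*√269 ≈ -30871.0 - 16.401*I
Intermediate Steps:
-30871 - F(-177) = -30871 - √(-92 - 177) = -30871 - √(-269) = -30871 - I*√269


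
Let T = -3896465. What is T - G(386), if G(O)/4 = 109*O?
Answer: -4064761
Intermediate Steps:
G(O) = 436*O (G(O) = 4*(109*O) = 436*O)
T - G(386) = -3896465 - 436*386 = -3896465 - 1*168296 = -3896465 - 168296 = -4064761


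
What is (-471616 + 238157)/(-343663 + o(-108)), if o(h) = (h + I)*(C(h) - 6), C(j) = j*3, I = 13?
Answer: 233459/312313 ≈ 0.74752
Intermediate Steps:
C(j) = 3*j
o(h) = (-6 + 3*h)*(13 + h) (o(h) = (h + 13)*(3*h - 6) = (13 + h)*(-6 + 3*h) = (-6 + 3*h)*(13 + h))
(-471616 + 238157)/(-343663 + o(-108)) = (-471616 + 238157)/(-343663 + (-78 + 3*(-108)**2 + 33*(-108))) = -233459/(-343663 + (-78 + 3*11664 - 3564)) = -233459/(-343663 + (-78 + 34992 - 3564)) = -233459/(-343663 + 31350) = -233459/(-312313) = -233459*(-1/312313) = 233459/312313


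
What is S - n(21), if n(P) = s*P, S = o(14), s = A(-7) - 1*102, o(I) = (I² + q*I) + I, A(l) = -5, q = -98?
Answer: 1085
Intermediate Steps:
o(I) = I² - 97*I (o(I) = (I² - 98*I) + I = I² - 97*I)
s = -107 (s = -5 - 1*102 = -5 - 102 = -107)
S = -1162 (S = 14*(-97 + 14) = 14*(-83) = -1162)
n(P) = -107*P
S - n(21) = -1162 - (-107)*21 = -1162 - 1*(-2247) = -1162 + 2247 = 1085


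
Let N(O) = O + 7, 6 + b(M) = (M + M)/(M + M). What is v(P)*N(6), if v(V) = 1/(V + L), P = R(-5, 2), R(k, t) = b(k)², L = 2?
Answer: 13/27 ≈ 0.48148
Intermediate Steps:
b(M) = -5 (b(M) = -6 + (M + M)/(M + M) = -6 + (2*M)/((2*M)) = -6 + (2*M)*(1/(2*M)) = -6 + 1 = -5)
R(k, t) = 25 (R(k, t) = (-5)² = 25)
N(O) = 7 + O
P = 25
v(V) = 1/(2 + V) (v(V) = 1/(V + 2) = 1/(2 + V))
v(P)*N(6) = (7 + 6)/(2 + 25) = 13/27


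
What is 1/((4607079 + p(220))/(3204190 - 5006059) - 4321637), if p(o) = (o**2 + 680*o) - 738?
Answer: -600623/2595676181298 ≈ -2.3139e-7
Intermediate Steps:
p(o) = -738 + o**2 + 680*o
1/((4607079 + p(220))/(3204190 - 5006059) - 4321637) = 1/((4607079 + (-738 + 220**2 + 680*220))/(3204190 - 5006059) - 4321637) = 1/((4607079 + (-738 + 48400 + 149600))/(-1801869) - 4321637) = 1/((4607079 + 197262)*(-1/1801869) - 4321637) = 1/(4804341*(-1/1801869) - 4321637) = 1/(-1601447/600623 - 4321637) = 1/(-2595676181298/600623) = -600623/2595676181298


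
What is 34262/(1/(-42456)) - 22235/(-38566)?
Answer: -56099163062917/38566 ≈ -1.4546e+9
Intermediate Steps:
34262/(1/(-42456)) - 22235/(-38566) = 34262/(-1/42456) - 22235*(-1/38566) = 34262*(-42456) + 22235/38566 = -1454627472 + 22235/38566 = -56099163062917/38566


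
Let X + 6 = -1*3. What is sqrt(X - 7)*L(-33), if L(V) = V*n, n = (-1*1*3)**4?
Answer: -10692*I ≈ -10692.0*I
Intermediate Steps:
n = 81 (n = (-1*3)**4 = (-3)**4 = 81)
X = -9 (X = -6 - 1*3 = -6 - 3 = -9)
L(V) = 81*V (L(V) = V*81 = 81*V)
sqrt(X - 7)*L(-33) = sqrt(-9 - 7)*(81*(-33)) = sqrt(-16)*(-2673) = (4*I)*(-2673) = -10692*I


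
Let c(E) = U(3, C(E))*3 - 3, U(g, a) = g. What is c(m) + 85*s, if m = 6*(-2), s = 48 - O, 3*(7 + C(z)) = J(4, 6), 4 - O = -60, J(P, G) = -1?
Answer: -1354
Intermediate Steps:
O = 64 (O = 4 - 1*(-60) = 4 + 60 = 64)
C(z) = -22/3 (C(z) = -7 + (⅓)*(-1) = -7 - ⅓ = -22/3)
s = -16 (s = 48 - 1*64 = 48 - 64 = -16)
m = -12
c(E) = 6 (c(E) = 3*3 - 3 = 9 - 3 = 6)
c(m) + 85*s = 6 + 85*(-16) = 6 - 1360 = -1354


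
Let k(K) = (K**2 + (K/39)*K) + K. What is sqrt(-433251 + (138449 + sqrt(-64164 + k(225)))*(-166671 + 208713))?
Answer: sqrt(5820239607 + 3234*I*sqrt(2030691)) ≈ 76291.0 + 30.2*I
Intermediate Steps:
k(K) = K + 40*K**2/39 (k(K) = (K**2 + (K*(1/39))*K) + K = (K**2 + (K/39)*K) + K = (K**2 + K**2/39) + K = 40*K**2/39 + K = K + 40*K**2/39)
sqrt(-433251 + (138449 + sqrt(-64164 + k(225)))*(-166671 + 208713)) = sqrt(-433251 + (138449 + sqrt(-64164 + (1/39)*225*(39 + 40*225)))*(-166671 + 208713)) = sqrt(-433251 + (138449 + sqrt(-64164 + (1/39)*225*(39 + 9000)))*42042) = sqrt(-433251 + (138449 + sqrt(-64164 + (1/39)*225*9039))*42042) = sqrt(-433251 + (138449 + sqrt(-64164 + 677925/13))*42042) = sqrt(-433251 + (138449 + sqrt(-156207/13))*42042) = sqrt(-433251 + (138449 + I*sqrt(2030691)/13)*42042) = sqrt(-433251 + (5820672858 + 3234*I*sqrt(2030691))) = sqrt(5820239607 + 3234*I*sqrt(2030691))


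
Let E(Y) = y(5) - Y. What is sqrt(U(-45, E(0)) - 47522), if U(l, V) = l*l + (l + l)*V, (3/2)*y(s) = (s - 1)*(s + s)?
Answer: I*sqrt(47897) ≈ 218.85*I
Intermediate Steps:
y(s) = 4*s*(-1 + s)/3 (y(s) = 2*((s - 1)*(s + s))/3 = 2*((-1 + s)*(2*s))/3 = 2*(2*s*(-1 + s))/3 = 4*s*(-1 + s)/3)
E(Y) = 80/3 - Y (E(Y) = (4/3)*5*(-1 + 5) - Y = (4/3)*5*4 - Y = 80/3 - Y)
U(l, V) = l**2 + 2*V*l (U(l, V) = l**2 + (2*l)*V = l**2 + 2*V*l)
sqrt(U(-45, E(0)) - 47522) = sqrt(-45*(-45 + 2*(80/3 - 1*0)) - 47522) = sqrt(-45*(-45 + 2*(80/3 + 0)) - 47522) = sqrt(-45*(-45 + 2*(80/3)) - 47522) = sqrt(-45*(-45 + 160/3) - 47522) = sqrt(-45*25/3 - 47522) = sqrt(-375 - 47522) = sqrt(-47897) = I*sqrt(47897)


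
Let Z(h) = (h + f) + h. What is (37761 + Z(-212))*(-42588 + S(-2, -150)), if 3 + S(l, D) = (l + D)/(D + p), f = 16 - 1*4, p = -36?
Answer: -147935168563/93 ≈ -1.5907e+9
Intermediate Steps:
f = 12 (f = 16 - 4 = 12)
S(l, D) = -3 + (D + l)/(-36 + D) (S(l, D) = -3 + (l + D)/(D - 36) = -3 + (D + l)/(-36 + D))
Z(h) = 12 + 2*h (Z(h) = (h + 12) + h = (12 + h) + h = 12 + 2*h)
(37761 + Z(-212))*(-42588 + S(-2, -150)) = (37761 + (12 + 2*(-212)))*(-42588 + (108 - 2 - 2*(-150))/(-36 - 150)) = (37761 + (12 - 424))*(-42588 + (108 - 2 + 300)/(-186)) = (37761 - 412)*(-42588 - 1/186*406) = 37349*(-42588 - 203/93) = 37349*(-3960887/93) = -147935168563/93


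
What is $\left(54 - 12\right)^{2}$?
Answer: $1764$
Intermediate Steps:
$\left(54 - 12\right)^{2} = 42^{2} = 1764$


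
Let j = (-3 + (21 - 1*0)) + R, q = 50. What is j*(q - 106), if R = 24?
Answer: -2352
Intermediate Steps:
j = 42 (j = (-3 + (21 - 1*0)) + 24 = (-3 + (21 + 0)) + 24 = (-3 + 21) + 24 = 18 + 24 = 42)
j*(q - 106) = 42*(50 - 106) = 42*(-56) = -2352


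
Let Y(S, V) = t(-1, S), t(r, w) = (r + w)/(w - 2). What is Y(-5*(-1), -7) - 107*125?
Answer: -40121/3 ≈ -13374.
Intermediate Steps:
t(r, w) = (r + w)/(-2 + w)
Y(S, V) = (-1 + S)/(-2 + S)
Y(-5*(-1), -7) - 107*125 = (-1 - 5*(-1))/(-2 - 5*(-1)) - 107*125 = (-1 + 5)/(-2 + 5) - 13375 = 4/3 - 13375 = -40121/3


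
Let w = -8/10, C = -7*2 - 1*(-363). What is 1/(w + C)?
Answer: 5/1741 ≈ 0.0028719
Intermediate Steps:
C = 349 (C = -14 + 363 = 349)
w = -⅘ (w = -8*⅒ = -⅘ ≈ -0.80000)
1/(w + C) = 1/(-⅘ + 349) = 1/(1741/5) = 5/1741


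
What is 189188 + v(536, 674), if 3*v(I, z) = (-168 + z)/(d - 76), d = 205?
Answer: 73216262/387 ≈ 1.8919e+5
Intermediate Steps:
v(I, z) = -56/129 + z/387 (v(I, z) = ((-168 + z)/(205 - 76))/3 = ((-168 + z)/129)/3 = ((-168 + z)*(1/129))/3 = (-56/43 + z/129)/3 = -56/129 + z/387)
189188 + v(536, 674) = 189188 + (-56/129 + (1/387)*674) = 189188 + (-56/129 + 674/387) = 189188 + 506/387 = 73216262/387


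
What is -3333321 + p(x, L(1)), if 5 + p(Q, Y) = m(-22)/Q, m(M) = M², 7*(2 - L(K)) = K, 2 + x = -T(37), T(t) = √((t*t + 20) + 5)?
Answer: -2316661086/695 - 242*√1394/695 ≈ -3.3333e+6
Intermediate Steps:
T(t) = √(25 + t²) (T(t) = √((t² + 20) + 5) = √((20 + t²) + 5) = √(25 + t²))
x = -2 - √1394 (x = -2 - √(25 + 37²) = -2 - √(25 + 1369) = -2 - √1394 ≈ -39.336)
L(K) = 2 - K/7
p(Q, Y) = -5 + 484/Q (p(Q, Y) = -5 + (-22)²/Q = -5 + 484/Q)
-3333321 + p(x, L(1)) = -3333321 + (-5 + 484/(-2 - √1394)) = -3333326 + 484/(-2 - √1394)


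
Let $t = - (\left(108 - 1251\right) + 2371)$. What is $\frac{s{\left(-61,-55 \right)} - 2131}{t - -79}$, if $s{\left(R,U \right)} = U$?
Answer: $\frac{2186}{1149} \approx 1.9025$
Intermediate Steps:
$t = -1228$ ($t = - (-1143 + 2371) = \left(-1\right) 1228 = -1228$)
$\frac{s{\left(-61,-55 \right)} - 2131}{t - -79} = \frac{-55 - 2131}{-1228 - -79} = - \frac{2186}{-1228 + \left(105 - 26\right)} = - \frac{2186}{-1228 + 79} = - \frac{2186}{-1149} = \left(-2186\right) \left(- \frac{1}{1149}\right) = \frac{2186}{1149}$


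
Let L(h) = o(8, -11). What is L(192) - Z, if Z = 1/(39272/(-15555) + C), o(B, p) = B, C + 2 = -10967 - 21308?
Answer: 4016879611/502108007 ≈ 8.0000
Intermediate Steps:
C = -32277 (C = -2 + (-10967 - 21308) = -2 - 32275 = -32277)
L(h) = 8
Z = -15555/502108007 (Z = 1/(39272/(-15555) - 32277) = 1/(39272*(-1/15555) - 32277) = 1/(-39272/15555 - 32277) = 1/(-502108007/15555) = -15555/502108007 ≈ -3.0979e-5)
L(192) - Z = 8 - 1*(-15555/502108007) = 8 + 15555/502108007 = 4016879611/502108007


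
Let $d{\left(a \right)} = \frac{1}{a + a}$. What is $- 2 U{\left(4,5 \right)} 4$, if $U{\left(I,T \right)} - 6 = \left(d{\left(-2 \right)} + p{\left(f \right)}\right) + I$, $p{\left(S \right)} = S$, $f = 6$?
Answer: $-126$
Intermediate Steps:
$d{\left(a \right)} = \frac{1}{2 a}$
$U{\left(I,T \right)} = \frac{47}{4} + I$ ($U{\left(I,T \right)} = 6 + \left(\left(\frac{1}{2 \left(-2\right)} + 6\right) + I\right) = 6 + \left(\left(\frac{1}{2} \left(- \frac{1}{2}\right) + 6\right) + I\right) = 6 + \left(\left(- \frac{1}{4} + 6\right) + I\right) = 6 + \left(\frac{23}{4} + I\right) = \frac{47}{4} + I$)
$- 2 U{\left(4,5 \right)} 4 = - 2 \left(\frac{47}{4} + 4\right) 4 = \left(-2\right) \frac{63}{4} \cdot 4 = \left(- \frac{63}{2}\right) 4 = -126$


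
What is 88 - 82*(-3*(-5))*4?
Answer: -4832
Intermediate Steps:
88 - 82*(-3*(-5))*4 = 88 - 1230*4 = 88 - 82*60 = 88 - 4920 = -4832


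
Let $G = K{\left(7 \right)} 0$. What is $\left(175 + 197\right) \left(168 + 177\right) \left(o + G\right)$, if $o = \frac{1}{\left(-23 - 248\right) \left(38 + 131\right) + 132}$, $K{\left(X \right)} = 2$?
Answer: $- \frac{128340}{45667} \approx -2.8103$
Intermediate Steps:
$o = - \frac{1}{45667}$ ($o = \frac{1}{\left(-271\right) 169 + 132} = \frac{1}{-45799 + 132} = \frac{1}{-45667} = - \frac{1}{45667} \approx -2.1898 \cdot 10^{-5}$)
$G = 0$ ($G = 2 \cdot 0 = 0$)
$\left(175 + 197\right) \left(168 + 177\right) \left(o + G\right) = \left(175 + 197\right) \left(168 + 177\right) \left(- \frac{1}{45667} + 0\right) = 372 \cdot 345 \left(- \frac{1}{45667}\right) = 128340 \left(- \frac{1}{45667}\right) = - \frac{128340}{45667}$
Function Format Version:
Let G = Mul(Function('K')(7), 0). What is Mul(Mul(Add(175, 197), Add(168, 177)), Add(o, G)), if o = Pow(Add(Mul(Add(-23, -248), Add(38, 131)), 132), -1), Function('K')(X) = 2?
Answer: Rational(-128340, 45667) ≈ -2.8103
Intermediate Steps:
o = Rational(-1, 45667) (o = Pow(Add(Mul(-271, 169), 132), -1) = Pow(Add(-45799, 132), -1) = Pow(-45667, -1) = Rational(-1, 45667) ≈ -2.1898e-5)
G = 0 (G = Mul(2, 0) = 0)
Mul(Mul(Add(175, 197), Add(168, 177)), Add(o, G)) = Mul(Mul(Add(175, 197), Add(168, 177)), Add(Rational(-1, 45667), 0)) = Mul(Mul(372, 345), Rational(-1, 45667)) = Mul(128340, Rational(-1, 45667)) = Rational(-128340, 45667)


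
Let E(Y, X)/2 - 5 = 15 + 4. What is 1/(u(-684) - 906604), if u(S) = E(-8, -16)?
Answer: -1/906556 ≈ -1.1031e-6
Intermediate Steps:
E(Y, X) = 48 (E(Y, X) = 10 + 2*(15 + 4) = 10 + 2*19 = 10 + 38 = 48)
u(S) = 48
1/(u(-684) - 906604) = 1/(48 - 906604) = 1/(-906556) = -1/906556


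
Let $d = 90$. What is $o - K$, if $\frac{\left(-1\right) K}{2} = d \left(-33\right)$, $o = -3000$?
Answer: $-8940$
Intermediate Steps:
$K = 5940$ ($K = - 2 \cdot 90 \left(-33\right) = \left(-2\right) \left(-2970\right) = 5940$)
$o - K = -3000 - 5940 = -8940$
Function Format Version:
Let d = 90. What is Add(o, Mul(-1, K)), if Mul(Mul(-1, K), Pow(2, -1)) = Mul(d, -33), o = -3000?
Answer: -8940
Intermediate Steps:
K = 5940 (K = Mul(-2, Mul(90, -33)) = Mul(-2, -2970) = 5940)
Add(o, Mul(-1, K)) = Add(-3000, Mul(-1, 5940)) = Add(-3000, -5940) = -8940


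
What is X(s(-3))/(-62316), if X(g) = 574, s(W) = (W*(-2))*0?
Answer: -287/31158 ≈ -0.0092111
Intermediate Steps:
s(W) = 0 (s(W) = -2*W*0 = 0)
X(s(-3))/(-62316) = 574/(-62316) = 574*(-1/62316) = -287/31158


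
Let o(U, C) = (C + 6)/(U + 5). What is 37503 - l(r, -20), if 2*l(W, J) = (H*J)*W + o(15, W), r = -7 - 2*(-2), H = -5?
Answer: 1506117/40 ≈ 37653.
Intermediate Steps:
o(U, C) = (6 + C)/(5 + U)
r = -3 (r = -7 + 4 = -3)
l(W, J) = 3/20 + W/40 - 5*J*W/2 (l(W, J) = ((-5*J)*W + (6 + W)/(5 + 15))/2 = (-5*J*W + (6 + W)/20)/2 = (-5*J*W + (3/10 + W/20))/2 = (3/10 + W/20 - 5*J*W)/2 = 3/20 + W/40 - 5*J*W/2)
37503 - l(r, -20) = 37503 - (3/20 + (1/40)*(-3) - 5/2*(-20)*(-3)) = 37503 - (3/20 - 3/40 - 150) = 37503 - 1*(-5997/40) = 37503 + 5997/40 = 1506117/40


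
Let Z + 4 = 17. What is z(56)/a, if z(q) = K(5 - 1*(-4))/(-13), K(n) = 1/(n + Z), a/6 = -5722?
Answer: 1/9818952 ≈ 1.0184e-7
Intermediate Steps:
Z = 13 (Z = -4 + 17 = 13)
a = -34332 (a = 6*(-5722) = -34332)
K(n) = 1/(13 + n) (K(n) = 1/(n + 13) = 1/(13 + n))
z(q) = -1/286 (z(q) = 1/((13 + (5 - 1*(-4)))*(-13)) = -1/13/(13 + (5 + 4)) = -1/13/(13 + 9) = -1/13/22 = (1/22)*(-1/13) = -1/286)
z(56)/a = -1/286/(-34332) = -1/286*(-1/34332) = 1/9818952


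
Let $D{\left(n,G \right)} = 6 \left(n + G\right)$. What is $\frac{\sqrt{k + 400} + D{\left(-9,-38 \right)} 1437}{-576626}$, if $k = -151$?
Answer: $\frac{202617}{288313} - \frac{\sqrt{249}}{576626} \approx 0.70274$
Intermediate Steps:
$D{\left(n,G \right)} = 6 G + 6 n$ ($D{\left(n,G \right)} = 6 \left(G + n\right) = 6 G + 6 n$)
$\frac{\sqrt{k + 400} + D{\left(-9,-38 \right)} 1437}{-576626} = \frac{\sqrt{-151 + 400} + \left(6 \left(-38\right) + 6 \left(-9\right)\right) 1437}{-576626} = \left(\sqrt{249} + \left(-228 - 54\right) 1437\right) \left(- \frac{1}{576626}\right) = \left(\sqrt{249} - 405234\right) \left(- \frac{1}{576626}\right) = \left(-405234 + \sqrt{249}\right) \left(- \frac{1}{576626}\right) = \frac{202617}{288313} - \frac{\sqrt{249}}{576626}$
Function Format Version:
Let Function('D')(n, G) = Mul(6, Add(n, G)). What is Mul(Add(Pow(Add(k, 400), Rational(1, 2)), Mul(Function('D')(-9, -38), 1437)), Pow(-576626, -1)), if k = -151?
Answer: Add(Rational(202617, 288313), Mul(Rational(-1, 576626), Pow(249, Rational(1, 2)))) ≈ 0.70274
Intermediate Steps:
Function('D')(n, G) = Add(Mul(6, G), Mul(6, n)) (Function('D')(n, G) = Mul(6, Add(G, n)) = Add(Mul(6, G), Mul(6, n)))
Mul(Add(Pow(Add(k, 400), Rational(1, 2)), Mul(Function('D')(-9, -38), 1437)), Pow(-576626, -1)) = Mul(Add(Pow(Add(-151, 400), Rational(1, 2)), Mul(Add(Mul(6, -38), Mul(6, -9)), 1437)), Pow(-576626, -1)) = Mul(Add(Pow(249, Rational(1, 2)), Mul(Add(-228, -54), 1437)), Rational(-1, 576626)) = Mul(Add(Pow(249, Rational(1, 2)), Mul(-282, 1437)), Rational(-1, 576626)) = Mul(Add(Pow(249, Rational(1, 2)), -405234), Rational(-1, 576626)) = Mul(Add(-405234, Pow(249, Rational(1, 2))), Rational(-1, 576626)) = Add(Rational(202617, 288313), Mul(Rational(-1, 576626), Pow(249, Rational(1, 2))))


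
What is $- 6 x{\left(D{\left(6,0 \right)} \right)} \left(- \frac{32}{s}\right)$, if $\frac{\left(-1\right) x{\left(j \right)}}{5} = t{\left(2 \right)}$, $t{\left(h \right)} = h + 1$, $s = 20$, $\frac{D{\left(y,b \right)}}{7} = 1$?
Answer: $-144$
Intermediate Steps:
$D{\left(y,b \right)} = 7$ ($D{\left(y,b \right)} = 7 \cdot 1 = 7$)
$t{\left(h \right)} = 1 + h$
$x{\left(j \right)} = -15$ ($x{\left(j \right)} = - 5 \left(1 + 2\right) = \left(-5\right) 3 = -15$)
$- 6 x{\left(D{\left(6,0 \right)} \right)} \left(- \frac{32}{s}\right) = \left(-6\right) \left(-15\right) \left(- \frac{32}{20}\right) = 90 \left(\left(-32\right) \frac{1}{20}\right) = 90 \left(- \frac{8}{5}\right) = -144$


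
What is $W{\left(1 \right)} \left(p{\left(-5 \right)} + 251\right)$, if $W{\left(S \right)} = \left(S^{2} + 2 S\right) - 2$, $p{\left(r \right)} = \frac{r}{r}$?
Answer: $252$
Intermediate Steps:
$p{\left(r \right)} = 1$
$W{\left(S \right)} = -2 + S^{2} + 2 S$
$W{\left(1 \right)} \left(p{\left(-5 \right)} + 251\right) = \left(-2 + 1^{2} + 2 \cdot 1\right) \left(1 + 251\right) = \left(-2 + 1 + 2\right) 252 = 1 \cdot 252 = 252$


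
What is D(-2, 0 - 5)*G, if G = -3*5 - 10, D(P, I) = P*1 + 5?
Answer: -75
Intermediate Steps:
D(P, I) = 5 + P (D(P, I) = P + 5 = 5 + P)
G = -25 (G = -15 - 10 = -25)
D(-2, 0 - 5)*G = (5 - 2)*(-25) = 3*(-25) = -75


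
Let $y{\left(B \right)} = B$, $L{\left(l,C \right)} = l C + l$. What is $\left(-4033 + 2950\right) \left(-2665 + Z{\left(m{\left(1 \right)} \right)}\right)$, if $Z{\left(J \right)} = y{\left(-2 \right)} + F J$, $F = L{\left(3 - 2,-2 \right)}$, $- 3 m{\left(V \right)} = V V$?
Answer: $2888000$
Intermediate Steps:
$m{\left(V \right)} = - \frac{V^{2}}{3}$ ($m{\left(V \right)} = - \frac{V V}{3} = - \frac{V^{2}}{3}$)
$L{\left(l,C \right)} = l + C l$ ($L{\left(l,C \right)} = C l + l = l + C l$)
$F = -1$ ($F = \left(3 - 2\right) \left(1 - 2\right) = 1 \left(-1\right) = -1$)
$Z{\left(J \right)} = -2 - J$
$\left(-4033 + 2950\right) \left(-2665 + Z{\left(m{\left(1 \right)} \right)}\right) = \left(-4033 + 2950\right) \left(-2665 - \left(2 - \frac{1^{2}}{3}\right)\right) = - 1083 \left(-2665 - \left(2 - \frac{1}{3}\right)\right) = - 1083 \left(-2665 - \frac{5}{3}\right) = \left(-1083\right) \left(- \frac{8000}{3}\right) = 2888000$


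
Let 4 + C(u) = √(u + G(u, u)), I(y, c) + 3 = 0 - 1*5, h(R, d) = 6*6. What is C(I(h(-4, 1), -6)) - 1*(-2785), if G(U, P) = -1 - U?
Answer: 2781 + I ≈ 2781.0 + 1.0*I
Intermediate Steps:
h(R, d) = 36
I(y, c) = -8 (I(y, c) = -3 + (0 - 1*5) = -3 + (0 - 5) = -3 - 5 = -8)
C(u) = -4 + I (C(u) = -4 + √(u + (-1 - u)) = -4 + √(-1) = -4 + I)
C(I(h(-4, 1), -6)) - 1*(-2785) = (-4 + I) - 1*(-2785) = (-4 + I) + 2785 = 2781 + I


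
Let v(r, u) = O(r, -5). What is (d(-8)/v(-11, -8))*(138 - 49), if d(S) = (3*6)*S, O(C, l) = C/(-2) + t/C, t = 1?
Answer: -281952/119 ≈ -2369.3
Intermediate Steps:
O(C, l) = 1/C - C/2 (O(C, l) = C/(-2) + 1/C = C*(-½) + 1/C = -C/2 + 1/C = 1/C - C/2)
v(r, u) = 1/r - r/2
d(S) = 18*S
(d(-8)/v(-11, -8))*(138 - 49) = ((18*(-8))/(1/(-11) - ½*(-11)))*(138 - 49) = -144/(-1/11 + 11/2)*89 = -144/119/22*89 = -144*22/119*89 = -3168/119*89 = -281952/119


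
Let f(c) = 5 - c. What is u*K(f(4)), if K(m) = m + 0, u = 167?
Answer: 167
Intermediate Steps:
K(m) = m
u*K(f(4)) = 167*(5 - 1*4) = 167*(5 - 4) = 167*1 = 167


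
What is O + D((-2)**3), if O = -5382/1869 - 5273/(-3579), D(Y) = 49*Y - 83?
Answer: -1062251222/2229717 ≈ -476.41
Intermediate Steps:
D(Y) = -83 + 49*Y
O = -3135647/2229717 (O = -5382*1/1869 - 5273*(-1/3579) = -1794/623 + 5273/3579 = -3135647/2229717 ≈ -1.4063)
O + D((-2)**3) = -3135647/2229717 + (-83 + 49*(-2)**3) = -3135647/2229717 + (-83 + 49*(-8)) = -3135647/2229717 + (-83 - 392) = -3135647/2229717 - 475 = -1062251222/2229717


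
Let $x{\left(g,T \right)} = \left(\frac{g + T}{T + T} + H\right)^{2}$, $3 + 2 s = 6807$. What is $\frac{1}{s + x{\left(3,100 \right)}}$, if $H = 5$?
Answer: $\frac{40000}{137296609} \approx 0.00029134$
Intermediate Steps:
$s = 3402$ ($s = - \frac{3}{2} + \frac{1}{2} \cdot 6807 = - \frac{3}{2} + \frac{6807}{2} = 3402$)
$x{\left(g,T \right)} = \left(5 + \frac{T + g}{2 T}\right)^{2}$ ($x{\left(g,T \right)} = \left(\frac{g + T}{T + T} + 5\right)^{2} = \left(\frac{T + g}{2 T} + 5\right)^{2} = \left(5 + \frac{T + g}{2 T}\right)^{2}$)
$\frac{1}{s + x{\left(3,100 \right)}} = \frac{1}{3402 + \frac{\left(3 + 11 \cdot 100\right)^{2}}{4 \cdot 10000}} = \frac{1}{3402 + \frac{1}{4} \cdot \frac{1}{10000} \left(3 + 1100\right)^{2}} = \frac{1}{3402 + \frac{1}{4} \cdot \frac{1}{10000} \cdot 1103^{2}} = \frac{1}{3402 + \frac{1}{4} \cdot \frac{1}{10000} \cdot 1216609} = \frac{1}{3402 + \frac{1216609}{40000}} = \frac{1}{\frac{137296609}{40000}} = \frac{40000}{137296609}$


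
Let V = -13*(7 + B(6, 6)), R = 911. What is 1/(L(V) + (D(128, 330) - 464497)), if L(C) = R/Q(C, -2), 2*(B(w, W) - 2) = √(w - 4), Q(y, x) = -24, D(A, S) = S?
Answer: -24/11140919 ≈ -2.1542e-6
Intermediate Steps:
B(w, W) = 2 + √(-4 + w)/2 (B(w, W) = 2 + √(w - 4)/2 = 2 + √(-4 + w)/2)
V = -117 - 13*√2/2 (V = -13*(7 + (2 + √(-4 + 6)/2)) = -13*(7 + (2 + √2/2)) = -13*(9 + √2/2) = -117 - 13*√2/2 ≈ -126.19)
L(C) = -911/24 (L(C) = 911/(-24) = 911*(-1/24) = -911/24)
1/(L(V) + (D(128, 330) - 464497)) = 1/(-911/24 + (330 - 464497)) = 1/(-911/24 - 464167) = 1/(-11140919/24) = -24/11140919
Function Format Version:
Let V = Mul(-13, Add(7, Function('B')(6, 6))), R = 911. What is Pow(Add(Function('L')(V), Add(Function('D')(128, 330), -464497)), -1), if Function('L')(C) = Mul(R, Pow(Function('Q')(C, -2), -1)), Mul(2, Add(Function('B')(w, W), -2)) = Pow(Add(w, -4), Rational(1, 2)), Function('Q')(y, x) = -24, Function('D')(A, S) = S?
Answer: Rational(-24, 11140919) ≈ -2.1542e-6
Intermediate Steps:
Function('B')(w, W) = Add(2, Mul(Rational(1, 2), Pow(Add(-4, w), Rational(1, 2)))) (Function('B')(w, W) = Add(2, Mul(Rational(1, 2), Pow(Add(w, -4), Rational(1, 2)))) = Add(2, Mul(Rational(1, 2), Pow(Add(-4, w), Rational(1, 2)))))
V = Add(-117, Mul(Rational(-13, 2), Pow(2, Rational(1, 2)))) (V = Mul(-13, Add(7, Add(2, Mul(Rational(1, 2), Pow(Add(-4, 6), Rational(1, 2)))))) = Mul(-13, Add(7, Add(2, Mul(Rational(1, 2), Pow(2, Rational(1, 2)))))) = Mul(-13, Add(9, Mul(Rational(1, 2), Pow(2, Rational(1, 2))))) = Add(-117, Mul(Rational(-13, 2), Pow(2, Rational(1, 2)))) ≈ -126.19)
Function('L')(C) = Rational(-911, 24) (Function('L')(C) = Mul(911, Pow(-24, -1)) = Mul(911, Rational(-1, 24)) = Rational(-911, 24))
Pow(Add(Function('L')(V), Add(Function('D')(128, 330), -464497)), -1) = Pow(Add(Rational(-911, 24), Add(330, -464497)), -1) = Pow(Add(Rational(-911, 24), -464167), -1) = Pow(Rational(-11140919, 24), -1) = Rational(-24, 11140919)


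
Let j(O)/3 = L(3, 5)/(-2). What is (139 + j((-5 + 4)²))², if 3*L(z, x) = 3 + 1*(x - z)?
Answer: 74529/4 ≈ 18632.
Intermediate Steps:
L(z, x) = 1 - z/3 + x/3 (L(z, x) = (3 + 1*(x - z))/3 = (3 + (x - z))/3 = (3 + x - z)/3 = 1 - z/3 + x/3)
j(O) = -5/2 (j(O) = 3*((1 - ⅓*3 + (⅓)*5)/(-2)) = 3*(-(1 - 1 + 5/3)/2) = 3*(-½*5/3) = 3*(-⅚) = -5/2)
(139 + j((-5 + 4)²))² = (139 - 5/2)² = (273/2)² = 74529/4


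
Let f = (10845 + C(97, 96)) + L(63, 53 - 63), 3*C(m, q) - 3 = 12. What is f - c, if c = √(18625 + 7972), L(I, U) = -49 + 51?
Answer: 10852 - √26597 ≈ 10689.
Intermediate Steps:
C(m, q) = 5 (C(m, q) = 1 + (⅓)*12 = 1 + 4 = 5)
L(I, U) = 2
c = √26597 ≈ 163.09
f = 10852 (f = (10845 + 5) + 2 = 10850 + 2 = 10852)
f - c = 10852 - √26597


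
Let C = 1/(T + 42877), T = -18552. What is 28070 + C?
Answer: 682802751/24325 ≈ 28070.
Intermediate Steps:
C = 1/24325 (C = 1/(-18552 + 42877) = 1/24325 ≈ 4.1110e-5)
28070 + C = 28070 + 1/24325 = 682802751/24325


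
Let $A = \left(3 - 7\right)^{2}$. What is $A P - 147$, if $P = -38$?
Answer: $-755$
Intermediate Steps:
$A = 16$ ($A = \left(-4\right)^{2} = 16$)
$A P - 147 = 16 \left(-38\right) - 147 = -608 - 147 = -755$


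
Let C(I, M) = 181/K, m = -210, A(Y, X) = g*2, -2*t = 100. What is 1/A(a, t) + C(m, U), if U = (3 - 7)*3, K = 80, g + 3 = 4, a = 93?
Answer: 221/80 ≈ 2.7625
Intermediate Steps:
t = -50 (t = -½*100 = -50)
g = 1 (g = -3 + 4 = 1)
A(Y, X) = 2 (A(Y, X) = 1*2 = 2)
U = -12 (U = -4*3 = -12)
C(I, M) = 181/80
1/A(a, t) + C(m, U) = 1/2 + 181/80 = ½ + 181/80 = 221/80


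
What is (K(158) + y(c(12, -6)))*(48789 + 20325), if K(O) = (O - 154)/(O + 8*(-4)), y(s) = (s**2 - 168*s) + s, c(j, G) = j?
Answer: -2699546764/21 ≈ -1.2855e+8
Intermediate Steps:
y(s) = s**2 - 167*s
K(O) = (-154 + O)/(-32 + O) (K(O) = (-154 + O)/(O - 32) = (-154 + O)/(-32 + O))
(K(158) + y(c(12, -6)))*(48789 + 20325) = ((-154 + 158)/(-32 + 158) + 12*(-167 + 12))*(48789 + 20325) = (4/126 + 12*(-155))*69114 = ((1/126)*4 - 1860)*69114 = (2/63 - 1860)*69114 = -117178/63*69114 = -2699546764/21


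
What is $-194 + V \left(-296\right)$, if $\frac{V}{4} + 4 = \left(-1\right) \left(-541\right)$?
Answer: $-636002$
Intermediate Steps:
$V = 2148$ ($V = -16 + 4 \left(\left(-1\right) \left(-541\right)\right) = -16 + 4 \cdot 541 = -16 + 2164 = 2148$)
$-194 + V \left(-296\right) = -194 + 2148 \left(-296\right) = -194 - 635808 = -636002$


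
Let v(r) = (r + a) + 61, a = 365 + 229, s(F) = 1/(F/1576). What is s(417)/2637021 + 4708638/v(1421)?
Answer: 862966022019457/380474663922 ≈ 2268.1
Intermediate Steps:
s(F) = 1576/F (s(F) = 1/(F*(1/1576)) = 1/(F/1576) = 1576/F)
a = 594
v(r) = 655 + r (v(r) = (r + 594) + 61 = (594 + r) + 61 = 655 + r)
s(417)/2637021 + 4708638/v(1421) = (1576/417)/2637021 + 4708638/(655 + 1421) = (1576*(1/417))*(1/2637021) + 4708638/2076 = (1576/417)*(1/2637021) + 4708638*(1/2076) = 1576/1099637757 + 784773/346 = 862966022019457/380474663922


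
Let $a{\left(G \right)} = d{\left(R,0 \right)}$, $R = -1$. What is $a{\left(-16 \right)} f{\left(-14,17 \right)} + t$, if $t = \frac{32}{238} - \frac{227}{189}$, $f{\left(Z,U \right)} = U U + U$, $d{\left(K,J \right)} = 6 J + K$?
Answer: $- \frac{986605}{3213} \approx -307.07$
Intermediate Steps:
$d{\left(K,J \right)} = K + 6 J$
$f{\left(Z,U \right)} = U + U^{2}$ ($f{\left(Z,U \right)} = U^{2} + U = U + U^{2}$)
$a{\left(G \right)} = -1$ ($a{\left(G \right)} = -1 + 6 \cdot 0 = -1 + 0 = -1$)
$t = - \frac{3427}{3213}$ ($t = 32 \cdot \frac{1}{238} - \frac{227}{189} = \frac{16}{119} - \frac{227}{189} = - \frac{3427}{3213} \approx -1.0666$)
$a{\left(-16 \right)} f{\left(-14,17 \right)} + t = - 17 \left(1 + 17\right) - \frac{3427}{3213} = - 17 \cdot 18 - \frac{3427}{3213} = \left(-1\right) 306 - \frac{3427}{3213} = -306 - \frac{3427}{3213} = - \frac{986605}{3213}$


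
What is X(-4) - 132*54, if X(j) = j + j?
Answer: -7136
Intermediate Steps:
X(j) = 2*j
X(-4) - 132*54 = 2*(-4) - 132*54 = -8 - 7128 = -7136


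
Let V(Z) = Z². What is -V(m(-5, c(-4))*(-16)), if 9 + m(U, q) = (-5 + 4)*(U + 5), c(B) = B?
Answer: -20736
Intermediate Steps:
m(U, q) = -14 - U (m(U, q) = -9 + (-5 + 4)*(U + 5) = -9 - (5 + U) = -9 + (-5 - U) = -14 - U)
-V(m(-5, c(-4))*(-16)) = -((-14 - 1*(-5))*(-16))² = -((-14 + 5)*(-16))² = -(-9*(-16))² = -1*144² = -1*20736 = -20736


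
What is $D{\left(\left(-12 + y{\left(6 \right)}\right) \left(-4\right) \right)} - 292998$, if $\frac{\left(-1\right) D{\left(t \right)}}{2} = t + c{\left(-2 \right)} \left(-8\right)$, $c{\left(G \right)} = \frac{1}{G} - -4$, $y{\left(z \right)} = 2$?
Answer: $-293022$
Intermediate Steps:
$c{\left(G \right)} = 4 + \frac{1}{G}$ ($c{\left(G \right)} = \frac{1}{G} + 4 = 4 + \frac{1}{G}$)
$D{\left(t \right)} = 56 - 2 t$ ($D{\left(t \right)} = - 2 \left(t + \left(4 + \frac{1}{-2}\right) \left(-8\right)\right) = - 2 \left(t + \left(4 - \frac{1}{2}\right) \left(-8\right)\right) = - 2 \left(t + \frac{7}{2} \left(-8\right)\right) = - 2 \left(t - 28\right) = - 2 \left(-28 + t\right) = 56 - 2 t$)
$D{\left(\left(-12 + y{\left(6 \right)}\right) \left(-4\right) \right)} - 292998 = \left(56 - 2 \left(-12 + 2\right) \left(-4\right)\right) - 292998 = \left(56 - 2 \left(\left(-10\right) \left(-4\right)\right)\right) - 292998 = \left(56 - 80\right) - 292998 = -24 - 292998 = -293022$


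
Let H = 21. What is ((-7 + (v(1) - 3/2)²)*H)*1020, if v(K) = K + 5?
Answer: 283815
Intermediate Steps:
v(K) = 5 + K
((-7 + (v(1) - 3/2)²)*H)*1020 = ((-7 + ((5 + 1) - 3/2)²)*21)*1020 = ((-7 + (6 - 3*½)²)*21)*1020 = ((-7 + (6 - 3/2)²)*21)*1020 = ((-7 + (9/2)²)*21)*1020 = ((-7 + 81/4)*21)*1020 = ((53/4)*21)*1020 = (1113/4)*1020 = 283815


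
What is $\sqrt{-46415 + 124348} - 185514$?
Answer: $-185514 + \sqrt{77933} \approx -1.8523 \cdot 10^{5}$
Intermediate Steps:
$\sqrt{-46415 + 124348} - 185514 = \sqrt{77933} - 185514 = -185514 + \sqrt{77933}$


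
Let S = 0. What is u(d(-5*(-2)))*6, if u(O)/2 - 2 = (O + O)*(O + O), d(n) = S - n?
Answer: 4824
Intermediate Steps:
d(n) = -n (d(n) = 0 - n = -n)
u(O) = 4 + 8*O² (u(O) = 4 + 2*((O + O)*(O + O)) = 4 + 2*((2*O)*(2*O)) = 4 + 2*(4*O²) = 4 + 8*O²)
u(d(-5*(-2)))*6 = (4 + 8*(-(-5)*(-2))²)*6 = (4 + 8*(-1*10)²)*6 = (4 + 8*(-10)²)*6 = (4 + 8*100)*6 = (4 + 800)*6 = 804*6 = 4824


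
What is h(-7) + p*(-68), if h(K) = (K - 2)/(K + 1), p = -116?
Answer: 15779/2 ≈ 7889.5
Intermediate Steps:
h(K) = (-2 + K)/(1 + K)
h(-7) + p*(-68) = (-2 - 7)/(1 - 7) - 116*(-68) = -9/(-6) + 7888 = -⅙*(-9) + 7888 = 3/2 + 7888 = 15779/2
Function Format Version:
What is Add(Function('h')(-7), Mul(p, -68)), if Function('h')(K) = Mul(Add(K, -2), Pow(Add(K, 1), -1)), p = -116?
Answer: Rational(15779, 2) ≈ 7889.5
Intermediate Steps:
Function('h')(K) = Mul(Pow(Add(1, K), -1), Add(-2, K)) (Function('h')(K) = Mul(Add(-2, K), Pow(Add(1, K), -1)) = Mul(Pow(Add(1, K), -1), Add(-2, K)))
Add(Function('h')(-7), Mul(p, -68)) = Add(Mul(Pow(Add(1, -7), -1), Add(-2, -7)), Mul(-116, -68)) = Add(Mul(Pow(-6, -1), -9), 7888) = Add(Mul(Rational(-1, 6), -9), 7888) = Add(Rational(3, 2), 7888) = Rational(15779, 2)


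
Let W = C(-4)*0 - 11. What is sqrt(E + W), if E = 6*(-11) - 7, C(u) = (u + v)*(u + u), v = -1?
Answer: 2*I*sqrt(21) ≈ 9.1651*I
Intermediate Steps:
C(u) = 2*u*(-1 + u) (C(u) = (u - 1)*(u + u) = (-1 + u)*(2*u) = 2*u*(-1 + u))
W = -11 (W = (2*(-4)*(-1 - 4))*0 - 11 = (2*(-4)*(-5))*0 - 11 = 40*0 - 11 = 0 - 11 = -11)
E = -73 (E = -66 - 7 = -73)
sqrt(E + W) = sqrt(-73 - 11) = sqrt(-84) = 2*I*sqrt(21)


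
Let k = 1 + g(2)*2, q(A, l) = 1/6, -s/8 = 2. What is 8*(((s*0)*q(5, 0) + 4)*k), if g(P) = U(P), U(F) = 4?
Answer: 288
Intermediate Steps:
s = -16 (s = -8*2 = -16)
q(A, l) = ⅙
g(P) = 4
k = 9 (k = 1 + 4*2 = 1 + 8 = 9)
8*(((s*0)*q(5, 0) + 4)*k) = 8*((-16*0*(⅙) + 4)*9) = 8*((0*(⅙) + 4)*9) = 8*((0 + 4)*9) = 8*(4*9) = 8*36 = 288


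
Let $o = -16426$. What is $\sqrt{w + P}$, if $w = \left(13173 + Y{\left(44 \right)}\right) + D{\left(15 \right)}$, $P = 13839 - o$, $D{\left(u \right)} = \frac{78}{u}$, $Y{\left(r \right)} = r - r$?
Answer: $\frac{8 \sqrt{16970}}{5} \approx 208.43$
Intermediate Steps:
$Y{\left(r \right)} = 0$
$P = 30265$ ($P = 13839 - -16426 = 13839 + 16426 = 30265$)
$w = \frac{65891}{5}$ ($w = \left(13173 + 0\right) + \frac{78}{15} = 13173 + 78 \cdot \frac{1}{15} = 13173 + \frac{26}{5} = \frac{65891}{5} \approx 13178.0$)
$\sqrt{w + P} = \sqrt{\frac{65891}{5} + 30265} = \sqrt{\frac{217216}{5}} = \frac{8 \sqrt{16970}}{5}$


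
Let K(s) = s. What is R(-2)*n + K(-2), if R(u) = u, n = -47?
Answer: 92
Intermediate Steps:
R(-2)*n + K(-2) = -2*(-47) - 2 = 94 - 2 = 92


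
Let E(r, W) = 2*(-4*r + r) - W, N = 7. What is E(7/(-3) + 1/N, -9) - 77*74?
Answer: -39731/7 ≈ -5675.9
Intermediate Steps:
E(r, W) = -W - 6*r (E(r, W) = 2*(-3*r) - W = -6*r - W = -W - 6*r)
E(7/(-3) + 1/N, -9) - 77*74 = (-1*(-9) - 6*(7/(-3) + 1/7)) - 77*74 = (9 - 6*(7*(-⅓) + 1*(⅐))) - 5698 = (9 - 6*(-7/3 + ⅐)) - 5698 = (9 - 6*(-46/21)) - 5698 = (9 + 92/7) - 5698 = 155/7 - 5698 = -39731/7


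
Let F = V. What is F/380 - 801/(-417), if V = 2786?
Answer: 244357/26410 ≈ 9.2524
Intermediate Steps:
F = 2786
F/380 - 801/(-417) = 2786/380 - 801/(-417) = 2786*(1/380) - 801*(-1/417) = 1393/190 + 267/139 = 244357/26410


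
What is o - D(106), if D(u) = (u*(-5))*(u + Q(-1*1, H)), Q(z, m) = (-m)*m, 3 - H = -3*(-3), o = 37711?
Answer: 74811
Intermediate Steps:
H = -6 (H = 3 - (-3)*(-3) = 3 - 1*9 = 3 - 9 = -6)
Q(z, m) = -m²
D(u) = -5*u*(-36 + u) (D(u) = (u*(-5))*(u - 1*(-6)²) = (-5*u)*(u - 1*36) = (-5*u)*(u - 36) = (-5*u)*(-36 + u) = -5*u*(-36 + u))
o - D(106) = 37711 - 5*106*(36 - 1*106) = 37711 - 5*106*(36 - 106) = 37711 - 5*106*(-70) = 37711 - 1*(-37100) = 37711 + 37100 = 74811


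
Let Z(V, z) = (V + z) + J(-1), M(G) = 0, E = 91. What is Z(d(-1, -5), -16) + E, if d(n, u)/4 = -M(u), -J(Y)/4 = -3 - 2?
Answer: 95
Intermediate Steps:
J(Y) = 20 (J(Y) = -4*(-3 - 2) = -4*(-5) = 20)
d(n, u) = 0 (d(n, u) = 4*(-1*0) = 4*0 = 0)
Z(V, z) = 20 + V + z (Z(V, z) = (V + z) + 20 = 20 + V + z)
Z(d(-1, -5), -16) + E = (20 + 0 - 16) + 91 = 4 + 91 = 95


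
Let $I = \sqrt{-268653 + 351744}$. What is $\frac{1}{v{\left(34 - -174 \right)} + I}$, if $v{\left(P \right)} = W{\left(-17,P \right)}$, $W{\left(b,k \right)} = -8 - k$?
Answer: $\frac{72}{12145} + \frac{\sqrt{83091}}{36435} \approx 0.01384$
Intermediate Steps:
$v{\left(P \right)} = -8 - P$
$I = \sqrt{83091} \approx 288.25$
$\frac{1}{v{\left(34 - -174 \right)} + I} = \frac{1}{\left(-8 - \left(34 - -174\right)\right) + \sqrt{83091}} = \frac{1}{\left(-8 - \left(34 + 174\right)\right) + \sqrt{83091}} = \frac{1}{\left(-8 - 208\right) + \sqrt{83091}} = \frac{1}{-216 + \sqrt{83091}}$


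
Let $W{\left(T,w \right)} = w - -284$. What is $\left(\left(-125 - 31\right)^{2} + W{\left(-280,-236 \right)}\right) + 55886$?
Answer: $80270$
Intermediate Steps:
$W{\left(T,w \right)} = 284 + w$ ($W{\left(T,w \right)} = w + 284 = 284 + w$)
$\left(\left(-125 - 31\right)^{2} + W{\left(-280,-236 \right)}\right) + 55886 = \left(\left(-125 - 31\right)^{2} + \left(284 - 236\right)\right) + 55886 = \left(\left(-156\right)^{2} + 48\right) + 55886 = \left(24336 + 48\right) + 55886 = 24384 + 55886 = 80270$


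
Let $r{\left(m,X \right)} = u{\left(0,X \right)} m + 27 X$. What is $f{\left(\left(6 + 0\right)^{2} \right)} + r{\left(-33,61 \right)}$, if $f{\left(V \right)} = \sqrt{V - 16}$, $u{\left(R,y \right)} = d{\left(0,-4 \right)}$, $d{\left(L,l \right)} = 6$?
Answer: $1449 + 2 \sqrt{5} \approx 1453.5$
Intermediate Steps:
$u{\left(R,y \right)} = 6$
$r{\left(m,X \right)} = 6 m + 27 X$
$f{\left(V \right)} = \sqrt{-16 + V}$
$f{\left(\left(6 + 0\right)^{2} \right)} + r{\left(-33,61 \right)} = \sqrt{-16 + \left(6 + 0\right)^{2}} + \left(6 \left(-33\right) + 27 \cdot 61\right) = \sqrt{-16 + 6^{2}} + \left(-198 + 1647\right) = \sqrt{-16 + 36} + 1449 = \sqrt{20} + 1449 = 2 \sqrt{5} + 1449 = 1449 + 2 \sqrt{5}$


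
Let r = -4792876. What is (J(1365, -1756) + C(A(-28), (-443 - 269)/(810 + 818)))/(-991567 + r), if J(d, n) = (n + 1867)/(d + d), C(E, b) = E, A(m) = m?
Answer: 25443/5263843130 ≈ 4.8335e-6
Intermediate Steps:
J(d, n) = (1867 + n)/(2*d) (J(d, n) = (1867 + n)/((2*d)) = (1867 + n)*(1/(2*d)) = (1867 + n)/(2*d))
(J(1365, -1756) + C(A(-28), (-443 - 269)/(810 + 818)))/(-991567 + r) = ((½)*(1867 - 1756)/1365 - 28)/(-991567 - 4792876) = ((½)*(1/1365)*111 - 28)/(-5784443) = (37/910 - 28)*(-1/5784443) = -25443/910*(-1/5784443) = 25443/5263843130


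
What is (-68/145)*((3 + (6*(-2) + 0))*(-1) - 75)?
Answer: 4488/145 ≈ 30.952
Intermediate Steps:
(-68/145)*((3 + (6*(-2) + 0))*(-1) - 75) = (-68*1/145)*((3 + (-12 + 0))*(-1) - 75) = -68*((3 - 12)*(-1) - 75)/145 = -68*(-9*(-1) - 75)/145 = -68*(9 - 75)/145 = -68/145*(-66) = 4488/145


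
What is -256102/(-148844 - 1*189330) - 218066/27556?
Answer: -16671776193/2329680686 ≈ -7.1563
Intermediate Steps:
-256102/(-148844 - 1*189330) - 218066/27556 = -256102/(-148844 - 189330) - 218066*1/27556 = -256102/(-338174) - 109033/13778 = -256102*(-1/338174) - 109033/13778 = 128051/169087 - 109033/13778 = -16671776193/2329680686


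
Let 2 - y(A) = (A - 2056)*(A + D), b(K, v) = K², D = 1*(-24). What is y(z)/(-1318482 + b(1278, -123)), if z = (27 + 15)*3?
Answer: 98431/157401 ≈ 0.62535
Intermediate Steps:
D = -24
z = 126 (z = 42*3 = 126)
y(A) = 2 - (-2056 + A)*(-24 + A) (y(A) = 2 - (A - 2056)*(A - 24) = 2 - (-2056 + A)*(-24 + A))
y(z)/(-1318482 + b(1278, -123)) = (-49342 - 1*126² + 2080*126)/(-1318482 + 1278²) = (-49342 - 1*15876 + 262080)/(-1318482 + 1633284) = (-49342 - 15876 + 262080)/314802 = 196862*(1/314802) = 98431/157401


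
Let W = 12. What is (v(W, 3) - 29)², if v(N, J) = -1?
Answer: 900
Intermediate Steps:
(v(W, 3) - 29)² = (-1 - 29)² = (-30)² = 900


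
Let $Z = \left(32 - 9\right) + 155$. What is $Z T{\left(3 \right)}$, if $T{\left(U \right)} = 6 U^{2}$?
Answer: $9612$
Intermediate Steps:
$Z = 178$ ($Z = 23 + 155 = 178$)
$Z T{\left(3 \right)} = 178 \cdot 6 \cdot 3^{2} = 178 \cdot 6 \cdot 9 = 178 \cdot 54 = 9612$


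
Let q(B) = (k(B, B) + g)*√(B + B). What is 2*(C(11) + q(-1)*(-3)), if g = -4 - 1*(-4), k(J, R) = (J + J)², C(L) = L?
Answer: 22 - 24*I*√2 ≈ 22.0 - 33.941*I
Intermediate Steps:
k(J, R) = 4*J² (k(J, R) = (2*J)² = 4*J²)
g = 0 (g = -4 + 4 = 0)
q(B) = 4*√2*B^(5/2) (q(B) = (4*B² + 0)*√(B + B) = (4*B²)*√(2*B) = (4*B²)*(√2*√B) = 4*√2*B^(5/2))
2*(C(11) + q(-1)*(-3)) = 2*(11 + (4*√2*(-1)^(5/2))*(-3)) = 2*(11 + (4*√2*I)*(-3)) = 2*(11 + (4*I*√2)*(-3)) = 2*(11 - 12*I*√2) = 22 - 24*I*√2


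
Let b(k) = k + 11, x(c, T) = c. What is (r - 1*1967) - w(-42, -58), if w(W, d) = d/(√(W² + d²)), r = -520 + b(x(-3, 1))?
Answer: -2479 + 29*√1282/1282 ≈ -2478.2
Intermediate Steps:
b(k) = 11 + k
r = -512 (r = -520 + (11 - 3) = -520 + 8 = -512)
w(W, d) = d/√(W² + d²)
(r - 1*1967) - w(-42, -58) = (-512 - 1*1967) - (-58)/√((-42)² + (-58)²) = (-512 - 1967) - (-58)/√(1764 + 3364) = -2479 - (-58)/√5128 = -2479 - (-58)*√1282/2564 = -2479 - (-29)*√1282/1282 = -2479 + 29*√1282/1282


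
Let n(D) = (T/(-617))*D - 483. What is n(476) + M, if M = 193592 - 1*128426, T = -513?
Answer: 40153599/617 ≈ 65079.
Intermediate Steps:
M = 65166 (M = 193592 - 128426 = 65166)
n(D) = -483 + 513*D/617 (n(D) = (-513/(-617))*D - 483 = (-513*(-1/617))*D - 483 = 513*D/617 - 483 = -483 + 513*D/617)
n(476) + M = (-483 + (513/617)*476) + 65166 = (-483 + 244188/617) + 65166 = -53823/617 + 65166 = 40153599/617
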